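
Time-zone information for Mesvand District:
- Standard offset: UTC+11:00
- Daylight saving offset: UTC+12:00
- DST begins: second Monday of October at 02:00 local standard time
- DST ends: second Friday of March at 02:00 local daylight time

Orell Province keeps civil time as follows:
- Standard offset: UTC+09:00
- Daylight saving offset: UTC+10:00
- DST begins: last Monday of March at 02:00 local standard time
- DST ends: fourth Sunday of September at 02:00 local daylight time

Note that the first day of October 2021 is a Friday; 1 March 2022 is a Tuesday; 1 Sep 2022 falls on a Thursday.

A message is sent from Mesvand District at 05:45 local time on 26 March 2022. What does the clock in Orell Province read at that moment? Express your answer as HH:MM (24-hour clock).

03:45

1 October 2021 is a Friday, so the first Monday is October 4 and the second is October 11.
1 March 2022 is a Tuesday, so the first Friday is March 4 and the second is March 11.
Daylight saving runs 11 October 2021 – 11 March 2022; 26 March 2022 is outside that window, so Mesvand District is on standard time at UTC+11:00.
05:45 Mesvand District − 11h = 18:45 UTC (rolling into the previous day, 25 March 2022).
1 March 2022 is a Tuesday, so Mondays fall on 7, 14, 21, 28; the last is March 28.
1 September 2022 is a Thursday, so the first Sunday is September 4 and the fourth is September 25.
At the standard offset (UTC+09:00), 18:45 UTC + 9h = 03:45 Orell Province standard time (rolling into the next day, 26 March 2022).
Daylight saving runs 28 March – 25 September; the standard-time date in Orell Province, 26 March 2022, is outside that window, so Orell Province is on standard time at UTC+09:00.
18:45 UTC + 9h = 03:45 Orell Province (rolling into the next day, 26 March 2022).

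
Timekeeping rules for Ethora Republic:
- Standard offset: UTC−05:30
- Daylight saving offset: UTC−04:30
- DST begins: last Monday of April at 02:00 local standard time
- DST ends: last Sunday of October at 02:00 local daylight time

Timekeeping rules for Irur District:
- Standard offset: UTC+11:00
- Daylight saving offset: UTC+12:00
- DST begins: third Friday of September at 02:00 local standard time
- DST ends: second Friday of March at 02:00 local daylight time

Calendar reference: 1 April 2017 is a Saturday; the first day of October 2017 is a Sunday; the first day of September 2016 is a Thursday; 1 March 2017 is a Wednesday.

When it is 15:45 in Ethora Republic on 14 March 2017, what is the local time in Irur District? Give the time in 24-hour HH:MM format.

1 April 2017 is a Saturday, so Mondays fall on 3, 10, 17, 24; the last is April 24.
1 October 2017 is a Sunday, so Sundays fall on 1, 8, 15, 22, 29; the last is October 29.
14 March 2017 is outside the daylight-saving period (24 April – 29 October), so Ethora Republic is on standard time, UTC−05:30.
15:45 Ethora Republic + 5h30m = 21:15 UTC.
1 September 2016 is a Thursday, so the first Friday is September 2 and the third is September 16.
1 March 2017 is a Wednesday, so the first Friday is March 3 and the second is March 10.
At the standard offset (UTC+11:00), 21:15 UTC + 11h = 08:15 Irur District standard time (rolling into the next day, 15 March 2017).
The standard-time date in Irur District, 15 March 2017, is outside the daylight-saving period (16 September 2016 – 10 March 2017), so Irur District is on standard time, UTC+11:00.
21:15 UTC + 11h = 08:15 Irur District (rolling into the next day, 15 March 2017).

08:15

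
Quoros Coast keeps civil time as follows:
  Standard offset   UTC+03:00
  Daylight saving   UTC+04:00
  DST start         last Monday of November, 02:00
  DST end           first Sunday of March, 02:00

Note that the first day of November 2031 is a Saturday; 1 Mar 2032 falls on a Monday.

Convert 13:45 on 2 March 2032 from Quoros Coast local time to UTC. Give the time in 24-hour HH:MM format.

1 November 2031 is a Saturday, so Mondays fall on 3, 10, 17, 24; the last is November 24.
1 March 2032 is a Monday, so the first Sunday is March 7.
2 March 2032 falls between 24 November 2031 and 7 March 2032, so daylight saving is in effect and Quoros Coast is at UTC+04:00.
13:45 local − 4h = 09:45 UTC.

09:45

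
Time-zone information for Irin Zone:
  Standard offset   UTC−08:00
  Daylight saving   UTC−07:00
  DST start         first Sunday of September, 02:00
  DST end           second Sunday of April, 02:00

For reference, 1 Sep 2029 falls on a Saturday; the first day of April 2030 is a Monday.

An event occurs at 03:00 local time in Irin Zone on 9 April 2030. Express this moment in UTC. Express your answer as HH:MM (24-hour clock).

1 September 2029 is a Saturday, so the first Sunday is September 2.
1 April 2030 is a Monday, so the first Sunday is April 7 and the second is April 14.
9 April 2030 lies within the daylight-saving period (2 September 2029 – 14 April 2030), so Irin Zone is on daylight time, UTC−07:00.
03:00 local + 7h = 10:00 UTC.

10:00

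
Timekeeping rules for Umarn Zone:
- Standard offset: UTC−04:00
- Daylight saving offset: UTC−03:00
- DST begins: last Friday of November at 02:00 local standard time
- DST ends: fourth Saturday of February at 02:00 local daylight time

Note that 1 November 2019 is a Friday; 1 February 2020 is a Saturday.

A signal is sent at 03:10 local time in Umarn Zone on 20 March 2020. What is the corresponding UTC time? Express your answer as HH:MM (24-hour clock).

1 November 2019 is a Friday, so Fridays fall on 1, 8, 15, 22, 29; the last is November 29.
1 February 2020 is a Saturday, so the first Saturday is February 1 and the fourth is February 22.
20 March 2020 is outside the daylight-saving period (29 November 2019 – 22 February 2020), so Umarn Zone is on standard time, UTC−04:00.
03:10 local + 4h = 07:10 UTC.

07:10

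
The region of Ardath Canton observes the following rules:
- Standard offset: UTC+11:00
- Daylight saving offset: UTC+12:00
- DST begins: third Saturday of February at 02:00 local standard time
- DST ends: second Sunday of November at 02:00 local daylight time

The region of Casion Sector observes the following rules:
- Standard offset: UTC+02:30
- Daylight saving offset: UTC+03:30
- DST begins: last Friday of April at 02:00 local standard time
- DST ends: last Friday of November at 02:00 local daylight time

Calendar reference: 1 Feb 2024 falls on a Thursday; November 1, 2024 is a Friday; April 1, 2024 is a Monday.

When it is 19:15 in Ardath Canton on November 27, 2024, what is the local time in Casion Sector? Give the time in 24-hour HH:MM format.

11:45

1 February 2024 is a Thursday, so the first Saturday is February 3 and the third is February 17.
1 November 2024 is a Friday, so the first Sunday is November 3 and the second is November 10.
November 27, 2024 does not fall between 17 February and 10 November, so daylight saving is not in effect and Ardath Canton is at UTC+11:00.
19:15 Ardath Canton − 11h = 08:15 UTC.
1 April 2024 is a Monday, so Fridays fall on 5, 12, 19, 26; the last is April 26.
1 November 2024 is a Friday, so Fridays fall on 1, 8, 15, 22, 29; the last is November 29.
At the standard offset (UTC+02:30), 08:15 UTC + 2h30m = 10:45 Casion Sector standard time.
Daylight saving runs 26 April – 29 November; the standard-time date in Casion Sector, November 27, 2024, is inside that window, so Casion Sector is at UTC+03:30.
08:15 UTC + 3h30m = 11:45 Casion Sector.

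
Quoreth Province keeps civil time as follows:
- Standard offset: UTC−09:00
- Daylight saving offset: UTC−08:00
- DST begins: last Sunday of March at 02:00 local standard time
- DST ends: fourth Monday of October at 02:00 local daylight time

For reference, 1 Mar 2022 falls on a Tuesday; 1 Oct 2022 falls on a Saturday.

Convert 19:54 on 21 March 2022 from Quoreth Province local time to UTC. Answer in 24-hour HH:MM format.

1 March 2022 is a Tuesday, so Sundays fall on 6, 13, 20, 27; the last is March 27.
1 October 2022 is a Saturday, so the first Monday is October 3 and the fourth is October 24.
Daylight saving runs 27 March – 24 October; 21 March 2022 is outside that window, so Quoreth Province is on standard time at UTC−09:00.
19:54 local + 9h = 04:54 UTC (rolling into the next day, 22 March 2022).

04:54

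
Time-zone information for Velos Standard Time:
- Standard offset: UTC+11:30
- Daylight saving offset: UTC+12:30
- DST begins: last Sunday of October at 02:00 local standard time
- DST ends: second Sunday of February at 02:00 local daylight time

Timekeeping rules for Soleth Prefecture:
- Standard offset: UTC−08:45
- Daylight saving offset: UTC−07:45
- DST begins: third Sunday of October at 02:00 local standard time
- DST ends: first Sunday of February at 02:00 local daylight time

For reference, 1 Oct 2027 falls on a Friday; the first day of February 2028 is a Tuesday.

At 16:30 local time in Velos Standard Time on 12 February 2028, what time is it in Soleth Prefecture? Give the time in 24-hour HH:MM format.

1 October 2027 is a Friday, so Sundays fall on 3, 10, 17, 24, 31; the last is October 31.
1 February 2028 is a Tuesday, so the first Sunday is February 6 and the second is February 13.
12 February 2028 lies within the daylight-saving period (31 October 2027 – 13 February 2028), so Velos Standard Time is on daylight time, UTC+12:30.
16:30 Velos Standard Time − 12h30m = 04:00 UTC.
1 October 2027 is a Friday, so the first Sunday is October 3 and the third is October 17.
1 February 2028 is a Tuesday, so the first Sunday is February 6.
At the standard offset (UTC−08:45), 04:00 UTC − 8h45m = 19:15 Soleth Prefecture standard time (rolling into the previous day, 11 February 2028).
The standard-time date in Soleth Prefecture, 11 February 2028, is outside the daylight-saving period (17 October 2027 – 6 February 2028), so Soleth Prefecture is on standard time, UTC−08:45.
04:00 UTC − 8h45m = 19:15 Soleth Prefecture (rolling into the previous day, 11 February 2028).

19:15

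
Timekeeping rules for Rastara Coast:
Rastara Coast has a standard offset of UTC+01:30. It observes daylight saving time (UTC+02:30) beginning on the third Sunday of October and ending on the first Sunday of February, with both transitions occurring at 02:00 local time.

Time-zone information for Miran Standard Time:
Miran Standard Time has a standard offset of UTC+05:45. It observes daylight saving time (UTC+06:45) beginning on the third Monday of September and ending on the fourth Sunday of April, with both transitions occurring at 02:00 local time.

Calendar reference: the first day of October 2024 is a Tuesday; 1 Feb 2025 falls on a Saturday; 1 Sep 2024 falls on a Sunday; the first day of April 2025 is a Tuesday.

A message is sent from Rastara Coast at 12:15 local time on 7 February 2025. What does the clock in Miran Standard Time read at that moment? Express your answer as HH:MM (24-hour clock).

1 October 2024 is a Tuesday, so the first Sunday is October 6 and the third is October 20.
1 February 2025 is a Saturday, so the first Sunday is February 2.
7 February 2025 does not fall between 20 October 2024 and 2 February 2025, so daylight saving is not in effect and Rastara Coast is at UTC+01:30.
12:15 Rastara Coast − 1h30m = 10:45 UTC.
1 September 2024 is a Sunday, so the first Monday is September 2 and the third is September 16.
1 April 2025 is a Tuesday, so the first Sunday is April 6 and the fourth is April 27.
At the standard offset (UTC+05:45), 10:45 UTC + 5h45m = 16:30 Miran Standard Time standard time.
The standard-time date in Miran Standard Time, 7 February 2025, falls between 16 September 2024 and 27 April 2025, so daylight saving is in effect and Miran Standard Time is at UTC+06:45.
10:45 UTC + 6h45m = 17:30 Miran Standard Time.

17:30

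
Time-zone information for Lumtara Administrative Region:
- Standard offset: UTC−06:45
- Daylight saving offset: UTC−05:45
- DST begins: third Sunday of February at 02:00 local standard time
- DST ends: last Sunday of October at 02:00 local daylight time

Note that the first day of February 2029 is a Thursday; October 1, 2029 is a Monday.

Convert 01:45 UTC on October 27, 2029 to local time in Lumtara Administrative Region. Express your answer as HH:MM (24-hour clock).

20:00

1 February 2029 is a Thursday, so the first Sunday is February 4 and the third is February 18.
1 October 2029 is a Monday, so Sundays fall on 7, 14, 21, 28; the last is October 28.
At the standard offset (UTC−06:45), 01:45 UTC − 6h45m = 19:00 Lumtara Administrative Region standard time (rolling into the previous day, 26 October 2029).
The standard-time date in Lumtara Administrative Region, October 26, 2029, lies within the daylight-saving period (18 February – 28 October), so Lumtara Administrative Region is on daylight time, UTC−05:45.
01:45 UTC − 5h45m = 20:00 local (rolling into the previous day, 26 October 2029).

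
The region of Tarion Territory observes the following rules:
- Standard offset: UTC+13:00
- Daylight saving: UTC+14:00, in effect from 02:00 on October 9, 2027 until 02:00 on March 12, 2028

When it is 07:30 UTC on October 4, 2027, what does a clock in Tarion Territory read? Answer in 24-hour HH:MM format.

20:30

At the standard offset (UTC+13:00), 07:30 UTC + 13h = 20:30 Tarion Territory standard time.
The standard-time date in Tarion Territory, October 4, 2027, does not fall between 9 October 2027 and 12 March 2028, so daylight saving is not in effect and Tarion Territory is at UTC+13:00.
07:30 UTC + 13h = 20:30 local.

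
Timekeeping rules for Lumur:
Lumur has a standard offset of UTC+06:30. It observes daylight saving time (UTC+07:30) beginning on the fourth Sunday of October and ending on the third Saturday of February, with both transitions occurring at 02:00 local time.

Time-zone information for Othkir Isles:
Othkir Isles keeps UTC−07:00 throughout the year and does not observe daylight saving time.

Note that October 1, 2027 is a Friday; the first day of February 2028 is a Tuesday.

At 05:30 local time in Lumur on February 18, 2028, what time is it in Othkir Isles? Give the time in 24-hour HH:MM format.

15:00

1 October 2027 is a Friday, so the first Sunday is October 3 and the fourth is October 24.
1 February 2028 is a Tuesday, so the first Saturday is February 5 and the third is February 19.
February 18, 2028 lies within the daylight-saving period (24 October 2027 – 19 February 2028), so Lumur is on daylight time, UTC+07:30.
05:30 Lumur − 7h30m = 22:00 UTC (rolling into the previous day, 17 February 2028).
Othkir Isles has no daylight saving, so its offset is UTC−07:00 year-round.
22:00 UTC − 7h = 15:00 Othkir Isles.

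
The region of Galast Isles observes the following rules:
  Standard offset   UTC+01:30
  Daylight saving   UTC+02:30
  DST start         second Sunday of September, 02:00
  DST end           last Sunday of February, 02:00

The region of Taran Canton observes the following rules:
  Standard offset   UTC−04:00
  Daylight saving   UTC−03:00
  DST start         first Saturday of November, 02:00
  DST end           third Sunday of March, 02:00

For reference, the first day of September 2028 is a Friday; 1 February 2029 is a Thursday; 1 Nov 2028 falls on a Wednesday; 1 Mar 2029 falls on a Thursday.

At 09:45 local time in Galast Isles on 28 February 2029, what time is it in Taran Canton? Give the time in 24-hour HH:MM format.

1 September 2028 is a Friday, so the first Sunday is September 3 and the second is September 10.
1 February 2029 is a Thursday, so Sundays fall on 4, 11, 18, 25; the last is February 25.
28 February 2029 is outside the daylight-saving period (10 September 2028 – 25 February 2029), so Galast Isles is on standard time, UTC+01:30.
09:45 Galast Isles − 1h30m = 08:15 UTC.
1 November 2028 is a Wednesday, so the first Saturday is November 4.
1 March 2029 is a Thursday, so the first Sunday is March 4 and the third is March 18.
At the standard offset (UTC−04:00), 08:15 UTC − 4h = 04:15 Taran Canton standard time.
Daylight saving runs 4 November 2028 – 18 March 2029; the standard-time date in Taran Canton, 28 February 2029, is inside that window, so Taran Canton is at UTC−03:00.
08:15 UTC − 3h = 05:15 Taran Canton.

05:15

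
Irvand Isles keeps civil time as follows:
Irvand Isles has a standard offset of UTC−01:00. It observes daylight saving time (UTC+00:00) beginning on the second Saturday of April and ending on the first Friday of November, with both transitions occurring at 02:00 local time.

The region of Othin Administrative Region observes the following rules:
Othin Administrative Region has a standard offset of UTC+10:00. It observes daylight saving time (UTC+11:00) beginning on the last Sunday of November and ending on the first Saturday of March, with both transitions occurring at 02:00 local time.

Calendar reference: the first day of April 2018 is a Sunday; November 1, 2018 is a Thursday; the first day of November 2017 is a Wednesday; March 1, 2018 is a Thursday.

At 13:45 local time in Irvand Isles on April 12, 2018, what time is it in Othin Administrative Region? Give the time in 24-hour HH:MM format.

1 April 2018 is a Sunday, so the first Saturday is April 7 and the second is April 14.
1 November 2018 is a Thursday, so the first Friday is November 2.
Daylight saving runs 14 April – 2 November; April 12, 2018 is outside that window, so Irvand Isles is on standard time at UTC−01:00.
13:45 Irvand Isles + 1h = 14:45 UTC.
1 November 2017 is a Wednesday, so Sundays fall on 5, 12, 19, 26; the last is November 26.
1 March 2018 is a Thursday, so the first Saturday is March 3.
At the standard offset (UTC+10:00), 14:45 UTC + 10h = 00:45 Othin Administrative Region standard time (rolling into the next day, 13 April 2018).
Daylight saving runs 26 November 2017 – 3 March 2018; the standard-time date in Othin Administrative Region, April 13, 2018, is outside that window, so Othin Administrative Region is on standard time at UTC+10:00.
14:45 UTC + 10h = 00:45 Othin Administrative Region (rolling into the next day, 13 April 2018).

00:45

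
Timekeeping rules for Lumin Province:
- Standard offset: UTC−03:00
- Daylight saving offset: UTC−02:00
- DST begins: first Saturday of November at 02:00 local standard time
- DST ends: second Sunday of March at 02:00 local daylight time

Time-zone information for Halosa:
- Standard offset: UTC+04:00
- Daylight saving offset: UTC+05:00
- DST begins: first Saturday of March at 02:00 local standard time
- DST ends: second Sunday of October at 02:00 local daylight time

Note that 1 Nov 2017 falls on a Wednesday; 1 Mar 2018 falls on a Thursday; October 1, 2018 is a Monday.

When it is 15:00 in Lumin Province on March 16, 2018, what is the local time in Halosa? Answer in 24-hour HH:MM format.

23:00

1 November 2017 is a Wednesday, so the first Saturday is November 4.
1 March 2018 is a Thursday, so the first Sunday is March 4 and the second is March 11.
Daylight saving runs 4 November 2017 – 11 March 2018; March 16, 2018 is outside that window, so Lumin Province is on standard time at UTC−03:00.
15:00 Lumin Province + 3h = 18:00 UTC.
1 March 2018 is a Thursday, so the first Saturday is March 3.
1 October 2018 is a Monday, so the first Sunday is October 7 and the second is October 14.
At the standard offset (UTC+04:00), 18:00 UTC + 4h = 22:00 Halosa standard time.
Daylight saving runs 3 March – 14 October; the standard-time date in Halosa, March 16, 2018, is inside that window, so Halosa is at UTC+05:00.
18:00 UTC + 5h = 23:00 Halosa.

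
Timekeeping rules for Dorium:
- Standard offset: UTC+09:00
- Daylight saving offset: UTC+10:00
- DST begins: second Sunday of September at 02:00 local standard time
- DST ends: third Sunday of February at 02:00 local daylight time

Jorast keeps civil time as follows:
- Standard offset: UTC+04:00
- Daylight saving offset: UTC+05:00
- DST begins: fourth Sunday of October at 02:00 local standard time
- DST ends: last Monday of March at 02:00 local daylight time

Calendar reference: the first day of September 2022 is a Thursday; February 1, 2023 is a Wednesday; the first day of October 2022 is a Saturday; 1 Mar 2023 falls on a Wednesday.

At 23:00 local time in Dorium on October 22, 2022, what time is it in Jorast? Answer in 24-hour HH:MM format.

17:00

1 September 2022 is a Thursday, so the first Sunday is September 4 and the second is September 11.
1 February 2023 is a Wednesday, so the first Sunday is February 5 and the third is February 19.
October 22, 2022 falls between 11 September 2022 and 19 February 2023, so daylight saving is in effect and Dorium is at UTC+10:00.
23:00 Dorium − 10h = 13:00 UTC.
1 October 2022 is a Saturday, so the first Sunday is October 2 and the fourth is October 23.
1 March 2023 is a Wednesday, so Mondays fall on 6, 13, 20, 27; the last is March 27.
At the standard offset (UTC+04:00), 13:00 UTC + 4h = 17:00 Jorast standard time.
The standard-time date in Jorast, October 22, 2022, is outside the daylight-saving period (23 October 2022 – 27 March 2023), so Jorast is on standard time, UTC+04:00.
13:00 UTC + 4h = 17:00 Jorast.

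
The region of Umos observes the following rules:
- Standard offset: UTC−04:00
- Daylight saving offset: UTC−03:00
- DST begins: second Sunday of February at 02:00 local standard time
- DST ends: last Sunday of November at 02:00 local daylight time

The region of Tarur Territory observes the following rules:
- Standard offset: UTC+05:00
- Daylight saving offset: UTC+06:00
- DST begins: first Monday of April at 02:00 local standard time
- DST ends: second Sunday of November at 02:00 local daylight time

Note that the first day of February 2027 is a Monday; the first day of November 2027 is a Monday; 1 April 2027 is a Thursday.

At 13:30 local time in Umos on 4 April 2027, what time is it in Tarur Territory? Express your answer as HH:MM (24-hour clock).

21:30

1 February 2027 is a Monday, so the first Sunday is February 7 and the second is February 14.
1 November 2027 is a Monday, so Sundays fall on 7, 14, 21, 28; the last is November 28.
Daylight saving runs 14 February – 28 November; 4 April 2027 is inside that window, so Umos is at UTC−03:00.
13:30 Umos + 3h = 16:30 UTC.
1 April 2027 is a Thursday, so the first Monday is April 5.
1 November 2027 is a Monday, so the first Sunday is November 7 and the second is November 14.
At the standard offset (UTC+05:00), 16:30 UTC + 5h = 21:30 Tarur Territory standard time.
The standard-time date in Tarur Territory, 4 April 2027, is outside the daylight-saving period (5 April – 14 November), so Tarur Territory is on standard time, UTC+05:00.
16:30 UTC + 5h = 21:30 Tarur Territory.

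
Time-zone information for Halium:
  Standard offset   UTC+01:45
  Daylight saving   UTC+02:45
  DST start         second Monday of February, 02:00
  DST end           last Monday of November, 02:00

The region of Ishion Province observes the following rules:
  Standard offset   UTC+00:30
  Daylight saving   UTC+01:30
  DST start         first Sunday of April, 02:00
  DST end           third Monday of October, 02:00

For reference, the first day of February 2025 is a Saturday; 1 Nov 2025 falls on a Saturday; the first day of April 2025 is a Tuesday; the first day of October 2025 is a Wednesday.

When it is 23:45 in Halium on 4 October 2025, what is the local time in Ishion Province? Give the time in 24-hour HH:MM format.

1 February 2025 is a Saturday, so the first Monday is February 3 and the second is February 10.
1 November 2025 is a Saturday, so Mondays fall on 3, 10, 17, 24; the last is November 24.
4 October 2025 falls between 10 February and 24 November, so daylight saving is in effect and Halium is at UTC+02:45.
23:45 Halium − 2h45m = 21:00 UTC.
1 April 2025 is a Tuesday, so the first Sunday is April 6.
1 October 2025 is a Wednesday, so the first Monday is October 6 and the third is October 20.
At the standard offset (UTC+00:30), 21:00 UTC + 0h30m = 21:30 Ishion Province standard time.
The standard-time date in Ishion Province, 4 October 2025, falls between 6 April and 20 October, so daylight saving is in effect and Ishion Province is at UTC+01:30.
21:00 UTC + 1h30m = 22:30 Ishion Province.

22:30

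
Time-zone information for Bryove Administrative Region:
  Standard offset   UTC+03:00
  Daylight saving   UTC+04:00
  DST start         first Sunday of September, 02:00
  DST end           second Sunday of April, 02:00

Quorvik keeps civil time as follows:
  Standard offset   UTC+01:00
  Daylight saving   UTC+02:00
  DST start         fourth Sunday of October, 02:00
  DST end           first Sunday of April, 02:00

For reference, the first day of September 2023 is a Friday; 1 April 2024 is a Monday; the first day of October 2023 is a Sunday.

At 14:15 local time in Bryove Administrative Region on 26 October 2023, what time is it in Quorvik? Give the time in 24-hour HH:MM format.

12:15

1 September 2023 is a Friday, so the first Sunday is September 3.
1 April 2024 is a Monday, so the first Sunday is April 7 and the second is April 14.
26 October 2023 lies within the daylight-saving period (3 September 2023 – 14 April 2024), so Bryove Administrative Region is on daylight time, UTC+04:00.
14:15 Bryove Administrative Region − 4h = 10:15 UTC.
1 October 2023 is a Sunday, so the first Sunday is October 1 and the fourth is October 22.
1 April 2024 is a Monday, so the first Sunday is April 7.
At the standard offset (UTC+01:00), 10:15 UTC + 1h = 11:15 Quorvik standard time.
The standard-time date in Quorvik, 26 October 2023, falls between 22 October 2023 and 7 April 2024, so daylight saving is in effect and Quorvik is at UTC+02:00.
10:15 UTC + 2h = 12:15 Quorvik.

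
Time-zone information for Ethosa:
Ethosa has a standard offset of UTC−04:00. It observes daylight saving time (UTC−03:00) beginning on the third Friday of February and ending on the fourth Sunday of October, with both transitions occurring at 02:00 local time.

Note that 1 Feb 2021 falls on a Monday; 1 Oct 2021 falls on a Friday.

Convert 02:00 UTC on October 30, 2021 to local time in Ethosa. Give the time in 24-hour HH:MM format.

1 February 2021 is a Monday, so the first Friday is February 5 and the third is February 19.
1 October 2021 is a Friday, so the first Sunday is October 3 and the fourth is October 24.
At the standard offset (UTC−04:00), 02:00 UTC − 4h = 22:00 Ethosa standard time (rolling into the previous day, 29 October 2021).
The standard-time date in Ethosa, October 29, 2021, is outside the daylight-saving period (19 February – 24 October), so Ethosa is on standard time, UTC−04:00.
02:00 UTC − 4h = 22:00 local (rolling into the previous day, 29 October 2021).

22:00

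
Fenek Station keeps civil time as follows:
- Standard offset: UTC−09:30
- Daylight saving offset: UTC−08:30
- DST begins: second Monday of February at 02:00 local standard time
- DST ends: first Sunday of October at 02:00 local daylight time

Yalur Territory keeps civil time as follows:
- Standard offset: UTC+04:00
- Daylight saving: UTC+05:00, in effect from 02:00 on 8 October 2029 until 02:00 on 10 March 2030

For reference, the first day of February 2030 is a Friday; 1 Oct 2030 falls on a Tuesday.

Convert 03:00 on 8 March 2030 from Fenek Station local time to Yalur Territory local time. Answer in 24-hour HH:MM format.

1 February 2030 is a Friday, so the first Monday is February 4 and the second is February 11.
1 October 2030 is a Tuesday, so the first Sunday is October 6.
8 March 2030 falls between 11 February and 6 October, so daylight saving is in effect and Fenek Station is at UTC−08:30.
03:00 Fenek Station + 8h30m = 11:30 UTC.
At the standard offset (UTC+04:00), 11:30 UTC + 4h = 15:30 Yalur Territory standard time.
The standard-time date in Yalur Territory, 8 March 2030, lies within the daylight-saving period (8 October 2029 – 10 March 2030), so Yalur Territory is on daylight time, UTC+05:00.
11:30 UTC + 5h = 16:30 Yalur Territory.

16:30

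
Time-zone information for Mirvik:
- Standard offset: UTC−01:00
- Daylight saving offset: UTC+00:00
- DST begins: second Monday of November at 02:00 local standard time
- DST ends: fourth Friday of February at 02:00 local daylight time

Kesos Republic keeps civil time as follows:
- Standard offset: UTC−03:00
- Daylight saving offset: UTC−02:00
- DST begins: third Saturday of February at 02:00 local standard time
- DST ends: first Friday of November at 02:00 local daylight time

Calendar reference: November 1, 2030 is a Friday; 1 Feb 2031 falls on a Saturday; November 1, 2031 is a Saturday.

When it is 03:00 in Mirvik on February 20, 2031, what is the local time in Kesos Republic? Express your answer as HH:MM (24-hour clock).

01:00

1 November 2030 is a Friday, so the first Monday is November 4 and the second is November 11.
1 February 2031 is a Saturday, so the first Friday is February 7 and the fourth is February 28.
February 20, 2031 lies within the daylight-saving period (11 November 2030 – 28 February 2031), so Mirvik is on daylight time, UTC+00:00.
03:00 Mirvik − 0h = 03:00 UTC.
1 February 2031 is a Saturday, so the first Saturday is February 1 and the third is February 15.
1 November 2031 is a Saturday, so the first Friday is November 7.
At the standard offset (UTC−03:00), 03:00 UTC − 3h = 00:00 Kesos Republic standard time.
The standard-time date in Kesos Republic, February 20, 2031, falls between 15 February and 7 November, so daylight saving is in effect and Kesos Republic is at UTC−02:00.
03:00 UTC − 2h = 01:00 Kesos Republic.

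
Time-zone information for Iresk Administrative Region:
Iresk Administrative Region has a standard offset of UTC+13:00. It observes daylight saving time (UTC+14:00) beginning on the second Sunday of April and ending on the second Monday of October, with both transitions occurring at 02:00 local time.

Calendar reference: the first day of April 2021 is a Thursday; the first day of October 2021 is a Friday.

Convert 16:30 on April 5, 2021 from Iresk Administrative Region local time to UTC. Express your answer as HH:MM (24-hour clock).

03:30

1 April 2021 is a Thursday, so the first Sunday is April 4 and the second is April 11.
1 October 2021 is a Friday, so the first Monday is October 4 and the second is October 11.
April 5, 2021 is outside the daylight-saving period (11 April – 11 October), so Iresk Administrative Region is on standard time, UTC+13:00.
16:30 local − 13h = 03:30 UTC.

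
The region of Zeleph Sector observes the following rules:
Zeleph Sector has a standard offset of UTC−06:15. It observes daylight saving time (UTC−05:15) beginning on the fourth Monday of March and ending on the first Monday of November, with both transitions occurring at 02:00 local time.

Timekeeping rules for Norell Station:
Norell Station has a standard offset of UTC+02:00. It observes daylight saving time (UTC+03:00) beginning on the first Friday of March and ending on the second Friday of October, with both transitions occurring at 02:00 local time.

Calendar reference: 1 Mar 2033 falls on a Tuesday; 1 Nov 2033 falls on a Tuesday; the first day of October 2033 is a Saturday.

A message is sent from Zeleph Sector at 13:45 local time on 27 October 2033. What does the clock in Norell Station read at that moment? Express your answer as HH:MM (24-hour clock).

1 March 2033 is a Tuesday, so the first Monday is March 7 and the fourth is March 28.
1 November 2033 is a Tuesday, so the first Monday is November 7.
27 October 2033 falls between 28 March and 7 November, so daylight saving is in effect and Zeleph Sector is at UTC−05:15.
13:45 Zeleph Sector + 5h15m = 19:00 UTC.
1 March 2033 is a Tuesday, so the first Friday is March 4.
1 October 2033 is a Saturday, so the first Friday is October 7 and the second is October 14.
At the standard offset (UTC+02:00), 19:00 UTC + 2h = 21:00 Norell Station standard time.
Daylight saving runs 4 March – 14 October; the standard-time date in Norell Station, 27 October 2033, is outside that window, so Norell Station is on standard time at UTC+02:00.
19:00 UTC + 2h = 21:00 Norell Station.

21:00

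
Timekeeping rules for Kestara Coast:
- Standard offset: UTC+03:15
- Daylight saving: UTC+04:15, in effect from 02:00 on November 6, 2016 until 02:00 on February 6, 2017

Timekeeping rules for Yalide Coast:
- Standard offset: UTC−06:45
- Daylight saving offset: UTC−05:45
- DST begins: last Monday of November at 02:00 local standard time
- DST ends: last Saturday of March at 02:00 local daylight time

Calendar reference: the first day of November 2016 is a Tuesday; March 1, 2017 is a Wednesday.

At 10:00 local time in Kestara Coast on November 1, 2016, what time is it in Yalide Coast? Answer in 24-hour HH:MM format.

00:00

November 1, 2016 does not fall between 6 November 2016 and 6 February 2017, so daylight saving is not in effect and Kestara Coast is at UTC+03:15.
10:00 Kestara Coast − 3h15m = 06:45 UTC.
1 November 2016 is a Tuesday, so Mondays fall on 7, 14, 21, 28; the last is November 28.
1 March 2017 is a Wednesday, so Saturdays fall on 4, 11, 18, 25; the last is March 25.
At the standard offset (UTC−06:45), 06:45 UTC − 6h45m = 00:00 Yalide Coast standard time.
The standard-time date in Yalide Coast, November 1, 2016, is outside the daylight-saving period (28 November 2016 – 25 March 2017), so Yalide Coast is on standard time, UTC−06:45.
06:45 UTC − 6h45m = 00:00 Yalide Coast.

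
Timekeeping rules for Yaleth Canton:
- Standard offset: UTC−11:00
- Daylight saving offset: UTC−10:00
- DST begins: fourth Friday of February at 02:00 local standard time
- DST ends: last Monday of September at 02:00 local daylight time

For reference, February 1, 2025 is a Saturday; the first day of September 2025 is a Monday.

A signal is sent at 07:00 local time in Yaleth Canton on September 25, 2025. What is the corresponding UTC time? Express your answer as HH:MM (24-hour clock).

1 February 2025 is a Saturday, so the first Friday is February 7 and the fourth is February 28.
1 September 2025 is a Monday, so Mondays fall on 1, 8, 15, 22, 29; the last is September 29.
September 25, 2025 lies within the daylight-saving period (28 February – 29 September), so Yaleth Canton is on daylight time, UTC−10:00.
07:00 local + 10h = 17:00 UTC.

17:00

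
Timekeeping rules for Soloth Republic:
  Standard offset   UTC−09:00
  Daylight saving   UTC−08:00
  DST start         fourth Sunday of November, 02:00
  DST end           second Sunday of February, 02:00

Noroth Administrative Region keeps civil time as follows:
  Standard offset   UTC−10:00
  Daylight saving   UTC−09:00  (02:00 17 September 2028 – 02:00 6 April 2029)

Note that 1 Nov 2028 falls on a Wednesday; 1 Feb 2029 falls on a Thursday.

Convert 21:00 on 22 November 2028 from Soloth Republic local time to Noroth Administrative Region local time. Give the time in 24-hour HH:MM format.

1 November 2028 is a Wednesday, so the first Sunday is November 5 and the fourth is November 26.
1 February 2029 is a Thursday, so the first Sunday is February 4 and the second is February 11.
22 November 2028 does not fall between 26 November 2028 and 11 February 2029, so daylight saving is not in effect and Soloth Republic is at UTC−09:00.
21:00 Soloth Republic + 9h = 06:00 UTC (rolling into the next day, 23 November 2028).
At the standard offset (UTC−10:00), 06:00 UTC − 10h = 20:00 Noroth Administrative Region standard time (rolling into the previous day, 22 November 2028).
The standard-time date in Noroth Administrative Region, 22 November 2028, lies within the daylight-saving period (17 September 2028 – 6 April 2029), so Noroth Administrative Region is on daylight time, UTC−09:00.
06:00 UTC − 9h = 21:00 Noroth Administrative Region (rolling into the previous day, 22 November 2028).

21:00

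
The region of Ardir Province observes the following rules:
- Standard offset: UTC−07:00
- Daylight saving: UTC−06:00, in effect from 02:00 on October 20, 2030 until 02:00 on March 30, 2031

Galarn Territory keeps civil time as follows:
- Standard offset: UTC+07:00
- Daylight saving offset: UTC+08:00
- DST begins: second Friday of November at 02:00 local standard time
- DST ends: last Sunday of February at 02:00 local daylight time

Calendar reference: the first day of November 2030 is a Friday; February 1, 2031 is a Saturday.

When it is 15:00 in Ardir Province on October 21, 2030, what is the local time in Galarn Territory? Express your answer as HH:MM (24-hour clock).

04:00

October 21, 2030 falls between 20 October 2030 and 30 March 2031, so daylight saving is in effect and Ardir Province is at UTC−06:00.
15:00 Ardir Province + 6h = 21:00 UTC.
1 November 2030 is a Friday, so the first Friday is November 1 and the second is November 8.
1 February 2031 is a Saturday, so Sundays fall on 2, 9, 16, 23; the last is February 23.
At the standard offset (UTC+07:00), 21:00 UTC + 7h = 04:00 Galarn Territory standard time (rolling into the next day, 22 October 2030).
Daylight saving runs 8 November 2030 – 23 February 2031; the standard-time date in Galarn Territory, October 22, 2030, is outside that window, so Galarn Territory is on standard time at UTC+07:00.
21:00 UTC + 7h = 04:00 Galarn Territory (rolling into the next day, 22 October 2030).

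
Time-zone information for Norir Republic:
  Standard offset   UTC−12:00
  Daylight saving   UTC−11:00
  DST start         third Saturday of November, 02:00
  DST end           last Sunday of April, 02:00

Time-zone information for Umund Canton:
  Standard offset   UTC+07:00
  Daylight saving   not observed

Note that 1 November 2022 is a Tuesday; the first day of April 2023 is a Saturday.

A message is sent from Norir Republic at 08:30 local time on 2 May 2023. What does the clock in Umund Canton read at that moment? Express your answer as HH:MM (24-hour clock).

03:30

1 November 2022 is a Tuesday, so the first Saturday is November 5 and the third is November 19.
1 April 2023 is a Saturday, so Sundays fall on 2, 9, 16, 23, 30; the last is April 30.
Daylight saving runs 19 November 2022 – 30 April 2023; 2 May 2023 is outside that window, so Norir Republic is on standard time at UTC−12:00.
08:30 Norir Republic + 12h = 20:30 UTC.
Umund Canton stays on UTC+07:00 all year.
20:30 UTC + 7h = 03:30 Umund Canton (rolling into the next day, 3 May 2023).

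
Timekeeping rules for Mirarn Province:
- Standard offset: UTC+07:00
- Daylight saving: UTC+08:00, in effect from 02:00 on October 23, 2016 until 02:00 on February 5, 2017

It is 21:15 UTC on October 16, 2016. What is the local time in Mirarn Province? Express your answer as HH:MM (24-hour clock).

04:15

At the standard offset (UTC+07:00), 21:15 UTC + 7h = 04:15 Mirarn Province standard time (rolling into the next day, 17 October 2016).
Daylight saving runs 23 October 2016 – 5 February 2017; the standard-time date in Mirarn Province, October 17, 2016, is outside that window, so Mirarn Province is on standard time at UTC+07:00.
21:15 UTC + 7h = 04:15 local (rolling into the next day, 17 October 2016).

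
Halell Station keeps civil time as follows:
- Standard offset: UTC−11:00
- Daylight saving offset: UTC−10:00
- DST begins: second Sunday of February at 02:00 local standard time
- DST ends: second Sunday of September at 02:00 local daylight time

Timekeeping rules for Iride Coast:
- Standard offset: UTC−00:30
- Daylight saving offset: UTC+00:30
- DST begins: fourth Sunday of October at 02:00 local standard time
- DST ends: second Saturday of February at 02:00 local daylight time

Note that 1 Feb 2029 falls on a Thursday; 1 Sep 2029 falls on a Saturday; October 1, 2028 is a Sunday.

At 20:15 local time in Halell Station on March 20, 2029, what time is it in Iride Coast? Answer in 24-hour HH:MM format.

05:45

1 February 2029 is a Thursday, so the first Sunday is February 4 and the second is February 11.
1 September 2029 is a Saturday, so the first Sunday is September 2 and the second is September 9.
March 20, 2029 lies within the daylight-saving period (11 February – 9 September), so Halell Station is on daylight time, UTC−10:00.
20:15 Halell Station + 10h = 06:15 UTC (rolling into the next day, 21 March 2029).
1 October 2028 is a Sunday, so the first Sunday is October 1 and the fourth is October 22.
1 February 2029 is a Thursday, so the first Saturday is February 3 and the second is February 10.
At the standard offset (UTC−00:30), 06:15 UTC − 0h30m = 05:45 Iride Coast standard time.
Daylight saving runs 22 October 2028 – 10 February 2029; the standard-time date in Iride Coast, March 21, 2029, is outside that window, so Iride Coast is on standard time at UTC−00:30.
06:15 UTC − 0h30m = 05:45 Iride Coast.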